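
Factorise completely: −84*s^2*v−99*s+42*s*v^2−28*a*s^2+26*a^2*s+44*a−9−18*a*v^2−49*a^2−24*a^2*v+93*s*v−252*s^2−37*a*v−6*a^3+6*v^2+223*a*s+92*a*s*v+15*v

Group: 3*a*(−2*a^2+4*a*s−8*a*v−17*a+12*s*v+36*s−6*v^2−15*v+9) + (−7*s−1)*(−2*a^2+4*a*s−8*a*v−17*a+12*s*v+36*s−6*v^2−15*v+9); both groups contain (−2*a^2+4*a*s−8*a*v−17*a+12*s*v+36*s−6*v^2−15*v+9), so (3*a−7*s−1) is a factor with cofactor −2*a^2+4*a*s−8*a*v−17*a+12*s*v+36*s−6*v^2−15*v+9.
The cofactor groups again: −2*a^2+4*a*s−8*a*v−17*a+12*s*v+36*s−6*v^2−15*v+9 = −a*(2*a−4*s+2*v−1) + (−3*v−9)*(2*a−4*s+2*v−1); both groups contain (2*a−4*s+2*v−1), giving −(a+3*v+9)*(2*a−4*s+2*v−1).

−(2*a−4*s+2*v−1)*(3*a−7*s−1)*(a+3*v+9)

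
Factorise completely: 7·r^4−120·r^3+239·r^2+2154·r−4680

(7·r−15)·(r+4)·(r−13)·(r−6)

Among the possible rational roots, r = 13 is a root, so (r−13) is a factor; dividing leaves 7·r^3−29·r^2−138·r+360.
Then r = −4 is a root, so (r+4) is a factor; dividing leaves 7·r^2−57·r+90.
The remaining quadratic factors as (7·r−15)(r−6).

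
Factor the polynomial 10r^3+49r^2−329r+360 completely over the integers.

(2r−5)(5r−8)(r+9)

Trying the rational-root candidates, r = −9 is a root, so (r+9) divides it; the quotient is 10r^2−41r+40.
The remaining quadratic factors as (2r−5)(5r−8).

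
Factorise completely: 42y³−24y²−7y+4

(7y−4)(6y²−1)

Group as (42y³−7y) + (−24y²+4) = 7y(6y²−1) − 4(6y²−1).
Both groups share the factor (6y²−1).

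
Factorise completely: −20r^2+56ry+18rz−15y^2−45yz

−(10r−3y−9z)(2r−5y)

Group: −2r(10r−3y−9z) + 5y(10r−3y−9z); both groups contain (10r−3y−9z).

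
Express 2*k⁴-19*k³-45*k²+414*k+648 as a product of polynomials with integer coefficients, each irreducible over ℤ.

(2*k+3)*(k+4)*(k-6)*(k-9)

Among the possible rational roots, k = 6 is a root, so (k-6) divides it; the quotient is 2*k³-7*k²-87*k-108.
Continuing, k = 9 is a root, so (k-9) divides it; the quotient is 2*k²+11*k+12.
The remaining quadratic factors as (k+4)(2*k+3).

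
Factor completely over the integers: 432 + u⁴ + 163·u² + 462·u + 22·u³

By the rational root theorem, u = -8 is a root, so (u + 8) divides it; the quotient is u³ + 14·u² + 51·u + 54.
Then u = -9 is a root, giving the factor (u + 9) and quotient u² + 5·u + 6.
The remaining quadratic factors as (u + 3)(u + 2).

(u + 2)·(u + 3)·(u + 8)·(u + 9)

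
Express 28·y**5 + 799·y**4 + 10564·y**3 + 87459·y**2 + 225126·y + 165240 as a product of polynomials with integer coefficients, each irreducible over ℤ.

(4·y + 9)·(7·y + 9)·(y + 15)·(y**2 + 10·y + 136)

Trying the rational-root candidates, y = -9/4 is a root, giving the factor (4·y + 9) and quotient 7·y**4 + 184·y**3 + 2227·y**2 + 16854·y + 18360.
Continuing, y = -9/7 is a root, giving the factor (7·y + 9) and quotient y**3 + 25·y**2 + 286·y + 2040.
Next, y = -15 is a root, giving the factor (y + 15) and quotient y**2 + 10·y + 136.
The quadratic y**2 + 10·y + 136 has discriminant -444 < 0 and is irreducible over ℤ.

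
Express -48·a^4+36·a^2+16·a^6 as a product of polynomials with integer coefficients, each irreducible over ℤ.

Every term has a factor of 4·a^2; factoring it out leaves 4·a^4-12·a^2+9.
Recognize a perfect-square trinomial with the parts 3 and 2·a^2.

4·a^2·(2·a^2-3)^2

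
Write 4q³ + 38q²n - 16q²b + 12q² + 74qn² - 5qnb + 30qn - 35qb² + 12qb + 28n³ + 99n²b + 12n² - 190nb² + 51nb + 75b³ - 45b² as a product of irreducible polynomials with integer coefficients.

Group: 2q(2q² + 15qn - 5qb + 6q + 7n² + 30nb + 3n - 25b² + 15b) + (4n - 3b)(2q² + 15qn - 5qb + 6q + 7n² + 30nb + 3n - 25b² + 15b); both groups contain (2q² + 15qn - 5qb + 6q + 7n² + 30nb + 3n - 25b² + 15b), so (2q + 4n - 3b) is a factor with cofactor 2q² + 15qn - 5qb + 6q + 7n² + 30nb + 3n - 25b² + 15b.
The cofactor groups again: 2q² + 15qn - 5qb + 6q + 7n² + 30nb + 3n - 25b² + 15b = q(2q + n + 5b) + (7n - 5b + 3)(2q + n + 5b); both groups contain (2q + n + 5b), giving (q + 7n - 5b + 3)(2q + n + 5b).

(2q + 4n - 3b)(q + 7n - 5b + 3)(2q + n + 5b)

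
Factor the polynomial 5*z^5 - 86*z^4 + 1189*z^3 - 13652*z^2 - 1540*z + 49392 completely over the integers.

Testing divisors of the constant over divisors of the leading coefficient, z = 2 is a root, so (z - 2) divides it; the quotient is 5*z^4 - 76*z^3 + 1037*z^2 - 11578*z - 24696.
Then z = -9/5 is a root, giving the factor (5*z + 9) and quotient z^3 - 17*z^2 + 238*z - 2744.
Then z = 14 is a root, so (z - 14) divides it; the quotient is z^2 - 3*z + 196.
The quadratic z^2 - 3*z + 196 has discriminant -775 < 0 and is irreducible over ℤ.

(5*z + 9)*(z - 14)*(z - 2)*(z^2 - 3*z + 196)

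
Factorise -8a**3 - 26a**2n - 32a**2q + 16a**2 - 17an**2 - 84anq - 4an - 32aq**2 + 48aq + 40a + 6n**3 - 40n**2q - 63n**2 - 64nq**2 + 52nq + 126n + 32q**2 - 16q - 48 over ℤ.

Group: a(-8a**2 - 10an - 32aq + 8a + 3n**2 - 20nq - 30n - 32q**2 + 16q + 48) + (2n - 1)(-8a**2 - 10an - 32aq + 8a + 3n**2 - 20nq - 30n - 32q**2 + 16q + 48); both groups contain (-8a**2 - 10an - 32aq + 8a + 3n**2 - 20nq - 30n - 32q**2 + 16q + 48), so (a + 2n - 1) is a factor with cofactor -8a**2 - 10an - 32aq + 8a + 3n**2 - 20nq - 30n - 32q**2 + 16q + 48.
The cofactor groups again: -8a**2 - 10an - 32aq + 8a + 3n**2 - 20nq - 30n - 32q**2 + 16q + 48 = -4a(2a + 3n + 4q - 6) + (n - 8q - 8)(2a + 3n + 4q - 6); both groups contain (2a + 3n + 4q - 6), giving -(4a - n + 8q + 8)(2a + 3n + 4q - 6).

-(2a + 3n + 4q - 6)(4a - n + 8q + 8)(a + 2n - 1)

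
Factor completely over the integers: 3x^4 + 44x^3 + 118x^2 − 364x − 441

(3x − 7)(x + 1)(x + 7)(x + 9)

Among the possible rational roots, x = −1 is a root, so (x + 1) divides it; the quotient is 3x^3 + 41x^2 + 77x − 441.
Then x = 7/3 is a root, giving the factor (3x − 7) and quotient x^2 + 16x + 63.
The remaining quadratic factors as (x + 7)(x + 9).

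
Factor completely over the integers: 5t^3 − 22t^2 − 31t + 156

(5t + 13)(t − 3)(t − 4)

By the rational root theorem, t = −13/5 is a root, so (5t + 13) is a factor; dividing leaves t^2 − 7t + 12.
The remaining quadratic factors as (t − 3)(t − 4).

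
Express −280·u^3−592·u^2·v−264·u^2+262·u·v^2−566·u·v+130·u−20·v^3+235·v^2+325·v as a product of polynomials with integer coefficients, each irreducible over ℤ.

−(10·u−v+13)·(14·u−4·v−5)·(2·u+5·v)

Group: 14·u·(−20·u^2−48·u·v−26·u+5·v^2−65·v) + (−4·v−5)·(−20·u^2−48·u·v−26·u+5·v^2−65·v); both groups contain (−20·u^2−48·u·v−26·u+5·v^2−65·v), so (14·u−4·v−5) is a factor with cofactor −20·u^2−48·u·v−26·u+5·v^2−65·v.
The cofactor groups again: −20·u^2−48·u·v−26·u+5·v^2−65·v = −10·u·(2·u+5·v) + (v−13)·(2·u+5·v); both groups contain (2·u+5·v), giving −(10·u−v+13)·(2·u+5·v).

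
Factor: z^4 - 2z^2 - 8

Substitute u = z^2 to get a quadratic in u, then factor.
z^2 - 4 is a difference of squares.
z^2 + 2 is irreducible over ℤ (always positive, so no real roots).

(z + 2)(z - 2)(z^2 + 2)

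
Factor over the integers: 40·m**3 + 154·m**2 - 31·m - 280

(2·m + 7)·(4·m - 5)·(5·m + 8)

Trying the rational-root candidates, m = 5/4 is a root, giving the factor (4·m - 5) and quotient 10·m**2 + 51·m + 56.
The remaining quadratic factors as (2·m + 7)(5·m + 8).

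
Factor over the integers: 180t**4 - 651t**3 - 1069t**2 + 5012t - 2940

(3t - 10)(3t - 7)(4t - 3)(5t + 14)

Testing divisors of the constant over divisors of the leading coefficient, t = 3/4 is a root, so (4t - 3) is a factor; dividing leaves 45t**3 - 129t**2 - 364t + 980.
Continuing, t = 10/3 is a root, so (3t - 10) is a factor; dividing leaves 15t**2 + 7t - 98.
The remaining quadratic factors as (3t - 7)(5t + 14).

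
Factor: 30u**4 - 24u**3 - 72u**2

Pull out the common factor 6u**2, then factor the remaining trinomial.

6u**2(5u + 6)(u - 2)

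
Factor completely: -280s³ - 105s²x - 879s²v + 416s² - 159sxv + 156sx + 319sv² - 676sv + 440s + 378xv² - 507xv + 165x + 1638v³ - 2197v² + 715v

-(5s + 14v - 11)(7s - 9v + 5)(8s + 3x + 13v)

Group: 7s(-40s² - 15sx - 177sv + 88s - 42xv + 33x - 182v² + 143v) + (-9v + 5)(-40s² - 15sx - 177sv + 88s - 42xv + 33x - 182v² + 143v); both groups contain (-40s² - 15sx - 177sv + 88s - 42xv + 33x - 182v² + 143v), so (7s - 9v + 5) is a factor with cofactor -40s² - 15sx - 177sv + 88s - 42xv + 33x - 182v² + 143v.
The cofactor groups again: -40s² - 15sx - 177sv + 88s - 42xv + 33x - 182v² + 143v = -8s(5s + 14v - 11) + (-3x - 13v)(5s + 14v - 11); both groups contain (5s + 14v - 11), giving -(8s + 3x + 13v)(5s + 14v - 11).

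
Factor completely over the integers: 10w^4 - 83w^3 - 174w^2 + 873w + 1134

Testing divisors of the constant over divisors of the leading coefficient, w = 7/2 is a root, giving the factor (2w - 7) and quotient 5w^3 - 24w^2 - 171w - 162.
Next, w = -6/5 is a root, so (5w + 6) divides it; the quotient is w^2 - 6w - 27.
The remaining quadratic factors as (w - 9)(w + 3).

(2w - 7)(5w + 6)(w + 3)(w - 9)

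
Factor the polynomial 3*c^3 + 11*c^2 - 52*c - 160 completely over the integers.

Among the possible rational roots, c = 4 is a root, so (c - 4) divides it; the quotient is 3*c^2 + 23*c + 40.
The remaining quadratic factors as (c + 5)(3*c + 8).

(3*c + 8)*(c + 5)*(c - 4)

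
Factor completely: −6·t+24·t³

6·t·(2·t+1)·(2·t−1)

Pull out the common factor 6·t; 4·t²−1 is a difference of squares.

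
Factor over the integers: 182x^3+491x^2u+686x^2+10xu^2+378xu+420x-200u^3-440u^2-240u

Group: 13x(14x^2+27xu+42x-20u^2-24u) + (10u+10)(14x^2+27xu+42x-20u^2-24u); both groups contain (14x^2+27xu+42x-20u^2-24u), so (13x+10u+10) is a factor with cofactor 14x^2+27xu+42x-20u^2-24u.
The cofactor groups again: 14x^2+27xu+42x-20u^2-24u = 7x(2x+5u+6) - 4u(2x+5u+6); both groups contain (2x+5u+6), giving (7x-4u)(2x+5u+6).

(7x-4u)(13x+10u+10)(2x+5u+6)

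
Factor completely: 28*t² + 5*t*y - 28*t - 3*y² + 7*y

(4*t - y)*(7*t + 3*y - 7)

Group: 7*t*(4*t - y) + (3*y - 7)*(4*t - y); both groups contain (4*t - y).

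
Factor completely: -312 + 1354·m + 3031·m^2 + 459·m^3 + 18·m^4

(3·m + 2)·(6·m - 1)·(m + 12)·(m + 13)

By the rational root theorem, m = -13 is a root, giving the factor (m + 13) and quotient 18·m^3 + 225·m^2 + 106·m - 24.
Next, m = -12 is a root, giving the factor (m + 12) and quotient 18·m^2 + 9·m - 2.
The remaining quadratic factors as (6·m - 1)(3·m + 2).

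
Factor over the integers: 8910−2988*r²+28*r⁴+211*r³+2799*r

(4*r−11)*(7*r+9)*(r+15)*(r−6)

Among the possible rational roots, r = 11/4 is a root, so (4*r−11) is a factor; dividing leaves 7*r³+72*r²−549*r−810.
Continuing, r = 6 is a root, so (r−6) is a factor; dividing leaves 7*r²+114*r+135.
The remaining quadratic factors as (7*r+9)(r+15).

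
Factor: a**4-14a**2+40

Substitute u = a**2 to get a quadratic in u, then factor.
a**2-4 is a difference of squares.
a**2-10 is irreducible over ℤ (10 is not a perfect square).

(a+2)(a-2)(a**2-10)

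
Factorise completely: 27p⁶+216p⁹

Every term has a factor of 27p⁶; factoring it out leaves 8p³+1.
Recognize a sum of cubes with the parts 1 and 2p.

27p⁶(2p+1)(4p²-2p+1)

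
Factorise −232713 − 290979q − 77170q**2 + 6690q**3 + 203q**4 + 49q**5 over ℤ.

Testing divisors of the constant over divisors of the leading coefficient, q = 9 is a root, giving the factor (q − 9) and quotient 49q**4 + 644q**3 + 12486q**2 + 35204q + 25857.
Then q = −13/7 is a root, so (7q + 13) is a factor; dividing leaves 7q**3 + 79q**2 + 1637q + 1989.
Continuing, q = −9/7 is a root, so (7q + 9) divides it; the quotient is q**2 + 10q + 221.
The quadratic q**2 + 10q + 221 has discriminant −784 < 0 and is irreducible over ℤ.

(7q + 13)(7q + 9)(q − 9)(q**2 + 10q + 221)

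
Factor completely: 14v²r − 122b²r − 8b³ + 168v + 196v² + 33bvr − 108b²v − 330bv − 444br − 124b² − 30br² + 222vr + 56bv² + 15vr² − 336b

Group: 4b(−2b² − 27bv − 30br − 24b + 14v² + 15vr + 12v) + (r + 14)(−2b² − 27bv − 30br − 24b + 14v² + 15vr + 12v); both groups contain (−2b² − 27bv − 30br − 24b + 14v² + 15vr + 12v), so (4b + r + 14) is a factor with cofactor −2b² − 27bv − 30br − 24b + 14v² + 15vr + 12v.
The cofactor groups again: −2b² − 27bv − 30br − 24b + 14v² + 15vr + 12v = −2b(b + 14v + 15r + 12) + v(b + 14v + 15r + 12); both groups contain (b + 14v + 15r + 12), giving −(2b − v)(b + 14v + 15r + 12).

−(2b − v)(4b + r + 14)(b + 14v + 15r + 12)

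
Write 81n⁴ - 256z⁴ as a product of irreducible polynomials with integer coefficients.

Write as (9n²)² − (16z²)², then factor 9n² - 16z² once more.

(3n + 4z)(3n - 4z)(9n² + 16z²)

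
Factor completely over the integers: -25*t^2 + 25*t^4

25*t^2*(t + 1)*(t - 1)

Pull out the common factor 25*t^2, leaving t^2 - 1.
Recognize a difference of squares with the parts t and 1.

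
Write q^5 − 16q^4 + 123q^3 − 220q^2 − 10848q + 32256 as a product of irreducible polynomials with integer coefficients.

(q + 7)(q − 12)(q − 3)(q^2 − 8q + 128)

Testing divisors of the constant over divisors of the leading coefficient, q = 12 is a root, giving the factor (q − 12) and quotient q^4 − 4q^3 + 75q^2 + 680q − 2688.
Then q = −7 is a root, so (q + 7) divides it; the quotient is q^3 − 11q^2 + 152q − 384.
Next, q = 3 is a root, giving the factor (q − 3) and quotient q^2 − 8q + 128.
The quadratic q^2 − 8q + 128 has discriminant −448 < 0 and is irreducible over ℤ.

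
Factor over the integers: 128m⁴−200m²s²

Pull out the common factor 8m²; 16m²−25s² is a difference of squares.

8m²(4m+5s)(4m−5s)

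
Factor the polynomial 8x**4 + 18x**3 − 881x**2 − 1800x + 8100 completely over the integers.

(2x + 9)(4x − 9)(x + 10)(x − 10)

Among the possible rational roots, x = 10 is a root, so (x − 10) divides it; the quotient is 8x**3 + 98x**2 + 99x − 810.
Next, x = 9/4 is a root, giving the factor (4x − 9) and quotient 2x**2 + 29x + 90.
The remaining quadratic factors as (x + 10)(2x + 9).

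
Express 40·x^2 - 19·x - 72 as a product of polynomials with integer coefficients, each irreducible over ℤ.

(5·x - 8)·(8·x + 9)

Need a pair with product 40·(-72) = -2880 and sum -19: that's -64 and 45.
Split the middle term: 40·x^2 - 64·x + 45·x - 72 = 8·x·(5·x - 8) + 9·(5·x - 8).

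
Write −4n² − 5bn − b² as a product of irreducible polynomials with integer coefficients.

−(b + 4n)(b + n)

Group: −b(b + 4n) − n(b + 4n); both groups contain (b + 4n).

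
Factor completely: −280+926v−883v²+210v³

(5v−14)(6v−5)(7v−4)

Trying the rational-root candidates, v = 5/6 is a root, so (6v−5) divides it; the quotient is 35v²−118v+56.
The remaining quadratic factors as (7v−4)(5v−14).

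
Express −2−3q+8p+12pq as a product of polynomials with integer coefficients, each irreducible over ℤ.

Group as (12pq+8p) + (−3q−2) = 4p(3q+2) − (3q+2).
Both groups share the factor (3q+2).

(3q+2)(4p−1)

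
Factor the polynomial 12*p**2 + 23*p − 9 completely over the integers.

Need a pair with product 12·(−9) = −108 and sum 23: that's −4 and 27.
Split the middle term: 12*p**2 − 4*p + 27*p − 9 = 4*p*(3*p − 1) + 9*(3*p − 1).

(3*p − 1)*(4*p + 9)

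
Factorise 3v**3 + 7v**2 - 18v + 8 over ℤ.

(3v - 2)(v + 4)(v - 1)

Among the possible rational roots, v = 1 is a root, so (v - 1) is a factor; dividing leaves 3v**2 + 10v - 8.
The remaining quadratic factors as (3v - 2)(v + 4).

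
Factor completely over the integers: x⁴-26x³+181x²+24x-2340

(x+3)(x-10)(x-13)(x-6)

Among the possible rational roots, x = 13 is a root, giving the factor (x-13) and quotient x³-13x²+12x+180.
Next, x = 10 is a root, so (x-10) divides it; the quotient is x²-3x-18.
The remaining quadratic factors as (x+3)(x-6).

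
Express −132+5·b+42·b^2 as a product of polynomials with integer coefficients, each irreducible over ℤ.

(6·b+11)·(7·b−12)

Need a pair with product 42·(−132) = −5544 and sum 5: that's 77 and −72.
Split the middle term: 42·b^2+77·b − 72·b−132 = 7·b·(6·b+11) − 12·(6·b+11).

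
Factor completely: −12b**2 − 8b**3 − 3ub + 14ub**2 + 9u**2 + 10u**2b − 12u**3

Group: 4u(−3u**2 + ub + 4b**2) + (−2b − 3)(−3u**2 + ub + 4b**2); both groups contain (−3u**2 + ub + 4b**2), so (4u − 2b − 3) is a factor with cofactor −3u**2 + ub + 4b**2.
The cofactor groups again: −3u**2 + ub + 4b**2 = −3u(u + b) + 4b(u + b); both groups contain (u + b), giving −(3u − 4b)(u + b).

−(4u − 2b − 3)(3u − 4b)(u + b)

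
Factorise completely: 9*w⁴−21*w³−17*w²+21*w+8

(3*w+1)*(3*w−8)*(w+1)*(w−1)

Trying the rational-root candidates, w = 8/3 is a root, so (3*w−8) is a factor; dividing leaves 3*w³+w²−3*w−1.
Next, w = −1 is a root, so (w+1) is a factor; dividing leaves 3*w²−2*w−1.
The remaining quadratic factors as (w−1)(3*w+1).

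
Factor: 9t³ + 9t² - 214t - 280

(3t + 14)(3t + 4)(t - 5)

Testing divisors of the constant over divisors of the leading coefficient, t = -4/3 is a root, giving the factor (3t + 4) and quotient 3t² - t - 70.
The remaining quadratic factors as (3t + 14)(t - 5).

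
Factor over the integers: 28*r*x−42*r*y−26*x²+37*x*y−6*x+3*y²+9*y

Group: 2*x*(14*r−13*x−y−3) − 3*y*(14*r−13*x−y−3); both groups contain (14*r−13*x−y−3).

(14*r−13*x−y−3)*(2*x−3*y)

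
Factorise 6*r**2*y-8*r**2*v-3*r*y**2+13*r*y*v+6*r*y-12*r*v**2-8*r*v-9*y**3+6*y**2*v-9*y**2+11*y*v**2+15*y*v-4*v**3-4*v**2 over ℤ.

Group: 3*y*(2*r**2-r*y+3*r*v+2*r-3*y**2-2*y*v-3*y+v**2+v) - 4*v*(2*r**2-r*y+3*r*v+2*r-3*y**2-2*y*v-3*y+v**2+v); both groups contain (2*r**2-r*y+3*r*v+2*r-3*y**2-2*y*v-3*y+v**2+v), so (3*y-4*v) is a factor with cofactor 2*r**2-r*y+3*r*v+2*r-3*y**2-2*y*v-3*y+v**2+v.
The cofactor groups again: 2*r**2-r*y+3*r*v+2*r-3*y**2-2*y*v-3*y+v**2+v = 2*r*(r+y+v+1) + (-3*y+v)*(r+y+v+1); both groups contain (r+y+v+1), giving (2*r-3*y+v)*(r+y+v+1).

(3*y-4*v)*(2*r-3*y+v)*(r+y+v+1)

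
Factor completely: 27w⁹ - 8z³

Recognize a difference of cubes with the parts 3w³ and 2z.

(3w³ - 2z)(9w⁶ + 6w³z + 4z²)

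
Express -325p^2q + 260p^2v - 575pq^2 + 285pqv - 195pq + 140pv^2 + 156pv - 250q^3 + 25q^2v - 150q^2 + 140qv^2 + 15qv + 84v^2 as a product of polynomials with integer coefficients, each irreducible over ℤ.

-(13p + 10q + 7v)(5p + 5q + 3)(5q - 4v)

Group: 5q(-65p^2 - 115pq - 35pv - 39p - 50q^2 - 35qv - 30q - 21v) - 4v(-65p^2 - 115pq - 35pv - 39p - 50q^2 - 35qv - 30q - 21v); both groups contain (-65p^2 - 115pq - 35pv - 39p - 50q^2 - 35qv - 30q - 21v), so (5q - 4v) is a factor with cofactor -65p^2 - 115pq - 35pv - 39p - 50q^2 - 35qv - 30q - 21v.
The cofactor groups again: -65p^2 - 115pq - 35pv - 39p - 50q^2 - 35qv - 30q - 21v = -13p(5p + 5q + 3) + (-10q - 7v)(5p + 5q + 3); both groups contain (5p + 5q + 3), giving -(13p + 10q + 7v)(5p + 5q + 3).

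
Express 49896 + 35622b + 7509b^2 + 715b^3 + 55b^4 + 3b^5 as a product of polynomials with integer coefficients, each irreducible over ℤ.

By the rational root theorem, b = -7/3 is a root, giving the factor (3b + 7) and quotient b^4 + 16b^3 + 201b^2 + 2034b + 7128.
Continuing, b = -9 is a root, so (b + 9) divides it; the quotient is b^3 + 7b^2 + 138b + 792.
Then b = -6 is a root, so (b + 6) divides it; the quotient is b^2 + b + 132.
The quadratic b^2 + b + 132 has discriminant -527 < 0 and is irreducible over ℤ.

(3b + 7)(b + 6)(b + 9)(b^2 + b + 132)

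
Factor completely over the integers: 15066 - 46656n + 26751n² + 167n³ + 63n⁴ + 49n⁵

By the rational root theorem, n = -9 is a root, giving the factor (n + 9) and quotient 49n⁴ - 378n³ + 3569n² - 5370n + 1674.
Next, n = 9/7 is a root, so (7n - 9) divides it; the quotient is 7n³ - 45n² + 452n - 186.
Next, n = 3/7 is a root, so (7n - 3) is a factor; dividing leaves n² - 6n + 62.
The quadratic n² - 6n + 62 has discriminant -212 < 0 and is irreducible over ℤ.

(7n - 3)(7n - 9)(n + 9)(n² - 6n + 62)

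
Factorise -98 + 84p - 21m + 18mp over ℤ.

Group as (18mp - 21m) + (84p - 98) = 3m(6p - 7) + 14(6p - 7).
Both groups share the factor (6p - 7).

(3m + 14)(6p - 7)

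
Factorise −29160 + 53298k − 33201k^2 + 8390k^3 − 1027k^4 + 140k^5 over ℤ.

Among the possible rational roots, k = 9/5 is a root, so (5k − 9) divides it; the quotient is 28k^4 − 155k^3 + 1399k^2 − 4122k + 3240.
Next, k = 9/7 is a root, so (7k − 9) is a factor; dividing leaves 4k^3 − 17k^2 + 178k − 360.
Then k = 9/4 is a root, giving the factor (4k − 9) and quotient k^2 − 2k + 40.
The quadratic k^2 − 2k + 40 has discriminant −156 < 0 and is irreducible over ℤ.

(4k − 9)(5k − 9)(7k − 9)(k^2 − 2k + 40)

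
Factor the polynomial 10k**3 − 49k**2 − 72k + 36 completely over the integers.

Among the possible rational roots, k = 2/5 is a root, so (5k − 2) divides it; the quotient is 2k**2 − 9k − 18.
The remaining quadratic factors as (2k + 3)(k − 6).

(2k + 3)(5k − 2)(k − 6)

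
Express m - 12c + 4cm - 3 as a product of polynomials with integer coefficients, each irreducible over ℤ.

(4c + 1)(m - 3)

Group as (4cm - 12c) + (m - 3) = 4c(m - 3) + (m - 3).
Both groups share the factor (m - 3).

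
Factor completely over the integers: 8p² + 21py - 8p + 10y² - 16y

Group: 8p(p + 2y) + (5y - 8)(p + 2y); both groups contain (p + 2y).

(8p + 5y - 8)(p + 2y)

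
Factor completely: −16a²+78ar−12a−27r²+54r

Group: −8a(2a−9r) + (3r−6)(2a−9r); both groups contain (2a−9r).

−(2a−9r)(8a−3r+6)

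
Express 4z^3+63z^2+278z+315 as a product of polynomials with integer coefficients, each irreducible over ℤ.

By the rational root theorem, z = -9 is a root, giving the factor (z+9) and quotient 4z^2+27z+35.
The remaining quadratic factors as (4z+7)(z+5).

(4z+7)(z+5)(z+9)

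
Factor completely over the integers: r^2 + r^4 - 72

(r^2 + 9)*(r^2 - 8)

Substitute u = r^2 to get a quadratic in u, then factor.
r^2 + 9 is irreducible over ℤ (sum of squares).
r^2 - 8 is irreducible over ℤ (8 is not a perfect square).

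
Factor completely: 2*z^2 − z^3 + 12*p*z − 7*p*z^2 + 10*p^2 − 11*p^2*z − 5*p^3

−(5*p + z)*(p + z)*(p + z − 2)

Group: 5*p*(−p^2 − 2*p*z + 2*p − z^2 + 2*z) + z*(−p^2 − 2*p*z + 2*p − z^2 + 2*z); both groups contain (−p^2 − 2*p*z + 2*p − z^2 + 2*z), so (5*p + z) is a factor with cofactor −p^2 − 2*p*z + 2*p − z^2 + 2*z.
The cofactor groups again: −p^2 − 2*p*z + 2*p − z^2 + 2*z = −p*(p + z − 2) − z*(p + z − 2); both groups contain (p + z − 2), giving −(p + z)*(p + z − 2).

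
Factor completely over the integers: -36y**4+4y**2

Pull out the common factor 4y**2, leaving -9y**2+1.
Recognize a difference of squares with the parts 1 and 3y.

-4y**2(3y+1)(3y-1)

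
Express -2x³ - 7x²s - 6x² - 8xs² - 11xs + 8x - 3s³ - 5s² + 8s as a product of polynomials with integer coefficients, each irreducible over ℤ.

Group: x(-2x² - 5xs - 6x - 3s² - 5s + 8) + s(-2x² - 5xs - 6x - 3s² - 5s + 8); both groups contain (-2x² - 5xs - 6x - 3s² - 5s + 8), so (x + s) is a factor with cofactor -2x² - 5xs - 6x - 3s² - 5s + 8.
The cofactor groups again: -2x² - 5xs - 6x - 3s² - 5s + 8 = -2x(x + s - 1) + (-3s - 8)(x + s - 1); both groups contain (x + s - 1), giving -(2x + 3s + 8)(x + s - 1).

-(2x + 3s + 8)(x + s)(x + s - 1)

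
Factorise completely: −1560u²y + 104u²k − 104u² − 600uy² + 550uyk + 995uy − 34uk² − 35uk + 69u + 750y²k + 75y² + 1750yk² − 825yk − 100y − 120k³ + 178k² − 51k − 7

Group: 8u(−195uy + 13uk − 13u − 75y² − 175yk + 100y + 12k² − 19k + 7) + (−10k − 1)(−195uy + 13uk − 13u − 75y² − 175yk + 100y + 12k² − 19k + 7); both groups contain (−195uy + 13uk − 13u − 75y² − 175yk + 100y + 12k² − 19k + 7), so (8u − 10k − 1) is a factor with cofactor −195uy + 13uk − 13u − 75y² − 175yk + 100y + 12k² − 19k + 7.
The cofactor groups again: −195uy + 13uk − 13u − 75y² − 175yk + 100y + 12k² − 19k + 7 = −15y(13u + 5y + 12k − 7) + (k − 1)(13u + 5y + 12k − 7); both groups contain (13u + 5y + 12k − 7), giving −(15y − k + 1)(13u + 5y + 12k − 7).

−(8u − 10k − 1)(15y − k + 1)(13u + 5y + 12k − 7)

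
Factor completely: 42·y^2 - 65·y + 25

Need a pair with product 42·25 = 1050 and sum -65: that's -30 and -35.
Split the middle term: 42·y^2 - 30·y - 35·y + 25 = 6·y·(7·y - 5) - 5·(7·y - 5).

(6·y - 5)·(7·y - 5)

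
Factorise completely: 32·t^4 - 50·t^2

2·t^2·(4·t + 5)·(4·t - 5)

Factor out 2·t^2, leaving 16·t^2 - 25, which is a difference of two squares.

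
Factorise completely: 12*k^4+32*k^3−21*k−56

(3*k+8)*(4*k^3−7)

Group as (12*k^4−21*k) + (32*k^3−56) = 3*k*(4*k^3−7) + 8*(4*k^3−7).
Both groups share the factor (4*k^3−7).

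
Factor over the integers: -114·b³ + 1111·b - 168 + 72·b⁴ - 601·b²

(3·b - 8)·(4·b - 7)·(6·b - 1)·(b + 3)

Trying the rational-root candidates, b = 8/3 is a root, so (3·b - 8) divides it; the quotient is 24·b³ + 26·b² - 131·b + 21.
Next, b = 7/4 is a root, so (4·b - 7) is a factor; dividing leaves 6·b² + 17·b - 3.
The remaining quadratic factors as (6·b - 1)(b + 3).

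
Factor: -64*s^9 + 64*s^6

-64*s^6*(s - 1)*(s^2 + s + 1)

Factor out 64*s^6 first: what remains is -s^3 + 1.
Recognize a difference of cubes with the parts 1 and s.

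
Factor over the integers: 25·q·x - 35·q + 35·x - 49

(5·q + 7)·(5·x - 7)

Group as (25·q·x - 35·q) + (35·x - 49) = 5·q·(5·x - 7) + 7·(5·x - 7).
Both groups share the factor (5·x - 7).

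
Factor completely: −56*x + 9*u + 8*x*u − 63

Group as (8*x*u − 56*x) + (9*u − 63) = 8*x*(u − 7) + 9*(u − 7).
Both groups share the factor (u − 7).

(8*x + 9)*(u − 7)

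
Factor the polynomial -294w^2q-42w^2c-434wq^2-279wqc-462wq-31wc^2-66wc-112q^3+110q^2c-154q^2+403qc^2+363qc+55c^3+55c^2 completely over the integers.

Group: 7q(-42w^2-62wq-31wc-66w-16q^2+18qc-22q+55c^2+55c) + c(-42w^2-62wq-31wc-66w-16q^2+18qc-22q+55c^2+55c); both groups contain (-42w^2-62wq-31wc-66w-16q^2+18qc-22q+55c^2+55c), so (7q+c) is a factor with cofactor -42w^2-62wq-31wc-66w-16q^2+18qc-22q+55c^2+55c.
The cofactor groups again: -42w^2-62wq-31wc-66w-16q^2+18qc-22q+55c^2+55c = -6w(7w+8q+11c+11) + (-2q+5c)(7w+8q+11c+11); both groups contain (7w+8q+11c+11), giving -(6w+2q-5c)(7w+8q+11c+11).

-(6w+2q-5c)(7w+8q+11c+11)(7q+c)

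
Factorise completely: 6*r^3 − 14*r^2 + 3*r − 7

Group as (6*r^3 + 3*r) + (−14*r^2 − 7) = 3*r*(2*r^2 + 1) − 7*(2*r^2 + 1).
Both groups share the factor (2*r^2 + 1).

(3*r − 7)*(2*r^2 + 1)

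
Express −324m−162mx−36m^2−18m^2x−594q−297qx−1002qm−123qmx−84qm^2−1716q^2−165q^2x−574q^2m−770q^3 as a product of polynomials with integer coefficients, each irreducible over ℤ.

Group: 11q(−70q^2−14qm−15qx−156q−3mx−6m−27x−54) + 6m(−70q^2−14qm−15qx−156q−3mx−6m−27x−54); both groups contain (−70q^2−14qm−15qx−156q−3mx−6m−27x−54), so (11q+6m) is a factor with cofactor −70q^2−14qm−15qx−156q−3mx−6m−27x−54.
The cofactor groups again: −70q^2−14qm−15qx−156q−3mx−6m−27x−54 = −5q(14q+3x+6) + (−m−9)(14q+3x+6); both groups contain (14q+3x+6), giving −(5q+m+9)(14q+3x+6).

−(14q+3x+6)(11q+6m)(5q+m+9)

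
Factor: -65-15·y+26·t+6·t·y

(2·t-5)·(3·y+13)

Group as (6·t·y+26·t) + (-15·y-65) = 2·t·(3·y+13) - 5·(3·y+13).
Both groups share the factor (3·y+13).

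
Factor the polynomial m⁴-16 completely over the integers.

(m+2)(m-2)(m²+4)

(m)⁴ − (2)⁴ = ((m)² − (2)²)((m)² + (2)²); the first factor splits again, the second (m²+4) is irreducible.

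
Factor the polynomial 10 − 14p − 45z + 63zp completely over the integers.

Group as (63zp − 45z) + (−14p + 10) = 9z(7p − 5) − 2(7p − 5).
Both groups share the factor (7p − 5).

(7p − 5)(9z − 2)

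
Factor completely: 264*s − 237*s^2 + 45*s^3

3*s*(3*s − 11)*(5*s − 8)

Pull out the common factor 3*s, then factor the remaining trinomial.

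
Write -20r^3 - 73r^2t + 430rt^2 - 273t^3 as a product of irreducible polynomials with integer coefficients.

-(4r - 3t)(5r - 13t)(r + 7t)

Group: r(-20r^2 + 67rt - 39t^2) + 7t(-20r^2 + 67rt - 39t^2); both groups contain (-20r^2 + 67rt - 39t^2), so (r + 7t) is a factor with cofactor -20r^2 + 67rt - 39t^2.
The cofactor groups again: -20r^2 + 67rt - 39t^2 = -5r(4r - 3t) + 13t(4r - 3t); both groups contain (4r - 3t), giving -(5r - 13t)(4r - 3t).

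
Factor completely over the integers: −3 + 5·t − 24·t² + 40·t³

Group as (40·t³ + 5·t) + (−24·t² − 3) = 5·t·(8·t² + 1) − 3·(8·t² + 1).
Both groups share the factor (8·t² + 1).

(5·t − 3)·(8·t² + 1)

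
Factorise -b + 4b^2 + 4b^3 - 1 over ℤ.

(2b + 1)(2b - 1)(b + 1)

Among the possible rational roots, b = -1/2 is a root, so (2b + 1) is a factor; dividing leaves 2b^2 + b - 1.
The remaining quadratic factors as (2b - 1)(b + 1).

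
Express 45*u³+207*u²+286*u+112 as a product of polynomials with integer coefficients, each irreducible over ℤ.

(3*u+2)*(3*u+7)*(5*u+8)

Trying the rational-root candidates, u = -7/3 is a root, so (3*u+7) divides it; the quotient is 15*u²+34*u+16.
The remaining quadratic factors as (3*u+2)(5*u+8).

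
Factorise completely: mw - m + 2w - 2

(m + 2)(w - 1)

Group as (mw - m) + (2w - 2) = m(w - 1) + 2(w - 1).
Both groups share the factor (w - 1).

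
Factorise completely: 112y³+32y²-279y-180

(4y+3)(4y+5)(7y-12)

Testing divisors of the constant over divisors of the leading coefficient, y = -5/4 is a root, so (4y+5) divides it; the quotient is 28y²-27y-36.
The remaining quadratic factors as (4y+3)(7y-12).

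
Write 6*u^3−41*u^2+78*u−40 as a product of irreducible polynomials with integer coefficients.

Trying the rational-root candidates, u = 2 is a root, so (u−2) divides it; the quotient is 6*u^2−29*u+20.
The remaining quadratic factors as (u−4)(6*u−5).

(6*u−5)*(u−2)*(u−4)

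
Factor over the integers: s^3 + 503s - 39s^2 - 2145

(s - 11)(s - 13)(s - 15)

Trying the rational-root candidates, s = 15 is a root, so (s - 15) is a factor; dividing leaves s^2 - 24s + 143.
The remaining quadratic factors as (s - 11)(s - 13).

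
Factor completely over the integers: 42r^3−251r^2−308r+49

Trying the rational-root candidates, r = −7/6 is a root, giving the factor (6r+7) and quotient 7r^2−50r+7.
The remaining quadratic factors as (r−7)(7r−1).

(6r+7)(7r−1)(r−7)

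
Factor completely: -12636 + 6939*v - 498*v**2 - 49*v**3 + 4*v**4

Among the possible rational roots, v = 9 is a root, so (v - 9) divides it; the quotient is 4*v**3 - 13*v**2 - 615*v + 1404.
Next, v = 13 is a root, giving the factor (v - 13) and quotient 4*v**2 + 39*v - 108.
The remaining quadratic factors as (4*v - 9)(v + 12).

(4*v - 9)*(v + 12)*(v - 13)*(v - 9)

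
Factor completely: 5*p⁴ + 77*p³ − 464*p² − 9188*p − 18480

(5*p + 12)*(p + 10)*(p + 14)*(p − 11)

By the rational root theorem, p = 11 is a root, so (p − 11) divides it; the quotient is 5*p³ + 132*p² + 988*p + 1680.
Then p = −14 is a root, so (p + 14) divides it; the quotient is 5*p² + 62*p + 120.
The remaining quadratic factors as (p + 10)(5*p + 12).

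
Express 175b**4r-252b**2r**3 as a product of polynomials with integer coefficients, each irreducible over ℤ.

7b**2r(5b+6r)(5b-6r)

Every term has a factor of 7b**2r. Then 25b**2-36r**2 = (5b)² − (6r)².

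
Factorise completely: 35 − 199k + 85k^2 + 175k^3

(5k + 7)(5k − 1)(7k − 5)

Among the possible rational roots, k = 5/7 is a root, so (7k − 5) is a factor; dividing leaves 25k^2 + 30k − 7.
The remaining quadratic factors as (5k − 1)(5k + 7).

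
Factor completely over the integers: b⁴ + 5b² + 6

Substitute u = b² to get a quadratic in u, then factor.
b² + 2 is irreducible over ℤ (always positive, so no real roots).
b² + 3 is irreducible over ℤ (always positive, so no real roots).

(b² + 2)(b² + 3)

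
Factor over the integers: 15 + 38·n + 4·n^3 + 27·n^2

Testing divisors of the constant over divisors of the leading coefficient, n = -3/4 is a root, giving the factor (4·n + 3) and quotient n^2 + 6·n + 5.
The remaining quadratic factors as (n + 5)(n + 1).

(4·n + 3)·(n + 1)·(n + 5)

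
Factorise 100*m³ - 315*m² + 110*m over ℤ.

5*m*(4*m - 11)*(5*m - 2)

Pull out the common factor 5*m, then factor the remaining trinomial.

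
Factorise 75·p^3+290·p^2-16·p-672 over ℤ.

(3·p-4)·(5·p+12)·(5·p+14)

By the rational root theorem, p = 4/3 is a root, so (3·p-4) divides it; the quotient is 25·p^2+130·p+168.
The remaining quadratic factors as (5·p+14)(5·p+12).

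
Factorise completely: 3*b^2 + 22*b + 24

Need a pair with product 3·24 = 72 and sum 22: that's 18 and 4.
Split the middle term: 3*b^2 + 18*b + 4*b + 24 = 3*b*(b + 6) + 4*(b + 6).

(3*b + 4)*(b + 6)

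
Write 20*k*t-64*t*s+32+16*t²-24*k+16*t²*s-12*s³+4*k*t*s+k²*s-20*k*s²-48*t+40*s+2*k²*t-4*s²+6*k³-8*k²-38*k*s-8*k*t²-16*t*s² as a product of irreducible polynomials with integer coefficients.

(2*k-2*t+3*s+4)*(3*k+4*t+2*s-4)*(k-2*s-2)

Group: k*(6*k²+2*k*t+13*k*s+4*k-8*t²+8*t*s+24*t+6*s²-4*s-16) + (-2*s-2)*(6*k²+2*k*t+13*k*s+4*k-8*t²+8*t*s+24*t+6*s²-4*s-16); both groups contain (6*k²+2*k*t+13*k*s+4*k-8*t²+8*t*s+24*t+6*s²-4*s-16), so (k-2*s-2) is a factor with cofactor 6*k²+2*k*t+13*k*s+4*k-8*t²+8*t*s+24*t+6*s²-4*s-16.
The cofactor groups again: 6*k²+2*k*t+13*k*s+4*k-8*t²+8*t*s+24*t+6*s²-4*s-16 = 3*k*(2*k-2*t+3*s+4) + (4*t+2*s-4)*(2*k-2*t+3*s+4); both groups contain (2*k-2*t+3*s+4), giving (3*k+4*t+2*s-4)*(2*k-2*t+3*s+4).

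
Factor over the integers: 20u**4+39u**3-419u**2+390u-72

(4u-1)(5u-4)(u+6)(u-3)

Among the possible rational roots, u = 1/4 is a root, so (4u-1) is a factor; dividing leaves 5u**3+11u**2-102u+72.
Continuing, u = 4/5 is a root, so (5u-4) divides it; the quotient is u**2+3u-18.
The remaining quadratic factors as (u-3)(u+6).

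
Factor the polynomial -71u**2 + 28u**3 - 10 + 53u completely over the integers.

Trying the rational-root candidates, u = 2/7 is a root, so (7u - 2) divides it; the quotient is 4u**2 - 9u + 5.
The remaining quadratic factors as (4u - 5)(u - 1).

(4u - 5)(7u - 2)(u - 1)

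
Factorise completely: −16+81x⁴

(3x+2)(3x−2)(9x²+4)

(3x)⁴ − (2)⁴ = ((3x)² − (2)²)((3x)² + (2)²); the first factor splits again, the second (9x²+4) is irreducible.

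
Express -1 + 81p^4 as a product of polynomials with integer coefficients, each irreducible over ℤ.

Write as (9p^2)² − (1)², then factor 9p^2 - 1 once more.

(3p + 1)(3p - 1)(9p^2 + 1)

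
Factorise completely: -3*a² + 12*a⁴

Pull out the common factor 3*a²; 4*a² - 1 is a difference of squares.

3*a²*(2*a + 1)*(2*a - 1)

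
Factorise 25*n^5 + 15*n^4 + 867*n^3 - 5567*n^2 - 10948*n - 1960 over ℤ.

Among the possible rational roots, n = -1/5 is a root, so (5*n + 1) divides it; the quotient is 5*n^4 + 2*n^3 + 173*n^2 - 1148*n - 1960.
Then n = -7/5 is a root, so (5*n + 7) is a factor; dividing leaves n^3 - n^2 + 36*n - 280.
Next, n = 5 is a root, so (n - 5) is a factor; dividing leaves n^2 + 4*n + 56.
The quadratic n^2 + 4*n + 56 has discriminant -208 < 0 and is irreducible over ℤ.

(5*n + 1)*(5*n + 7)*(n - 5)*(n^2 + 4*n + 56)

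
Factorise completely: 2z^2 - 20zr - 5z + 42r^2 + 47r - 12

(2z - 14r + 3)(z - 3r - 4)

Group: 2z(z - 3r - 4) + (-14r + 3)(z - 3r - 4); both groups contain (z - 3r - 4).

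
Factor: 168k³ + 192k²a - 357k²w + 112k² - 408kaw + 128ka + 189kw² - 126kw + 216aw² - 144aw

(3k - 3w + 2)(7k + 8a)(8k - 9w)

Group: 3k(56k² + 64ka - 63kw - 72aw) + (-3w + 2)(56k² + 64ka - 63kw - 72aw); both groups contain (56k² + 64ka - 63kw - 72aw), so (3k - 3w + 2) is a factor with cofactor 56k² + 64ka - 63kw - 72aw.
The cofactor groups again: 56k² + 64ka - 63kw - 72aw = 7k(8k - 9w) + 8a(8k - 9w); both groups contain (8k - 9w), giving (7k + 8a)(8k - 9w).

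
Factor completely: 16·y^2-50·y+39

(2·y-3)·(8·y-13)

Need a pair with product 16·39 = 624 and sum -50: that's -24 and -26.
Split the middle term: 16·y^2-24·y - 26·y+39 = 8·y·(2·y-3) - 13·(2·y-3).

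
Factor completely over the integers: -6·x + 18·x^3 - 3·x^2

3·x·(2·x + 1)·(3·x - 2)

Pull out the common factor 3·x, then factor the remaining trinomial.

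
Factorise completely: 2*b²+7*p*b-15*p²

-(3*p-2*b)*(5*p+b)

Group: -5*p*(3*p-2*b) - b*(3*p-2*b); both groups contain (3*p-2*b).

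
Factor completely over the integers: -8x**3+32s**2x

8x(2s+x)(2s-x)

Every term has a factor of 8x. Then 4s**2-x**2 = (2s)² − (x)².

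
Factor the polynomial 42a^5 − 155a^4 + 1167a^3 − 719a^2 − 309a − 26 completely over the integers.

Testing divisors of the constant over divisors of the leading coefficient, a = 1 is a root, so (a − 1) divides it; the quotient is 42a^4 − 113a^3 + 1054a^2 + 335a + 26.
Continuing, a = −1/7 is a root, giving the factor (7a + 1) and quotient 6a^3 − 17a^2 + 153a + 26.
Then a = −1/6 is a root, giving the factor (6a + 1) and quotient a^2 − 3a + 26.
The quadratic a^2 − 3a + 26 has discriminant −95 < 0 and is irreducible over ℤ.

(6a + 1)(7a + 1)(a − 1)(a^2 − 3a + 26)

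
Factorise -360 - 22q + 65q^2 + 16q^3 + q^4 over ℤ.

(q + 4)(q + 5)(q + 9)(q - 2)

Testing divisors of the constant over divisors of the leading coefficient, q = -5 is a root, so (q + 5) is a factor; dividing leaves q^3 + 11q^2 + 10q - 72.
Continuing, q = 2 is a root, giving the factor (q - 2) and quotient q^2 + 13q + 36.
The remaining quadratic factors as (q + 4)(q + 9).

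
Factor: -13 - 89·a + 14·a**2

Need a pair with product 14·(-13) = -182 and sum -89: that's -91 and 2.
Split the middle term: 14·a**2 - 91·a + 2·a - 13 = 7·a·(2·a - 13) + (2·a - 13).

(2·a - 13)·(7·a + 1)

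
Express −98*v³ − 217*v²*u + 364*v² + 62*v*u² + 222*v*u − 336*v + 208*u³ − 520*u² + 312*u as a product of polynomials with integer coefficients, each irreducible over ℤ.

Group: 14*v*(−7*v² − 22*v*u + 26*v − 16*u² + 40*u − 24) − 13*u*(−7*v² − 22*v*u + 26*v − 16*u² + 40*u − 24); both groups contain (−7*v² − 22*v*u + 26*v − 16*u² + 40*u − 24), so (14*v − 13*u) is a factor with cofactor −7*v² − 22*v*u + 26*v − 16*u² + 40*u − 24.
The cofactor groups again: −7*v² − 22*v*u + 26*v − 16*u² + 40*u − 24 = −7*v*(v + 2*u − 2) + (−8*u + 12)*(v + 2*u − 2); both groups contain (v + 2*u − 2), giving −(7*v + 8*u − 12)*(v + 2*u − 2).

−(14*v − 13*u)*(v + 2*u − 2)*(7*v + 8*u − 12)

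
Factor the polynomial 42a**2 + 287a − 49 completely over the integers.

Pull out the common factor 7, then factor the remaining trinomial.

7(6a − 1)(a + 7)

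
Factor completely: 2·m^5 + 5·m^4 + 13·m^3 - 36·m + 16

Testing divisors of the constant over divisors of the leading coefficient, m = 1/2 is a root, giving the factor (2·m - 1) and quotient m^4 + 3·m^3 + 8·m^2 + 4·m - 16.
Next, m = -2 is a root, so (m + 2) is a factor; dividing leaves m^3 + m^2 + 6·m - 8.
Then m = 1 is a root, so (m - 1) is a factor; dividing leaves m^2 + 2·m + 8.
The quadratic m^2 + 2·m + 8 has discriminant -28 < 0 and is irreducible over ℤ.

(2·m - 1)·(m + 2)·(m - 1)·(m^2 + 2·m + 8)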